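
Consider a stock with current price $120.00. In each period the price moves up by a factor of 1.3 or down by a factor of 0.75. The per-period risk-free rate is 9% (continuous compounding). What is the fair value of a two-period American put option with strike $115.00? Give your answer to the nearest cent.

Risk-neutral probability p = (e^0.09 − 0.75)/(1.3 − 0.75) = 0.3442/0.5500 = 0.6258
Terminal stock prices: S_uu = 202.8, S_ud = 117, S_dd = 67.5
Terminal payoffs (K − S): max(-87.8, 0) = 0, max(-2, 0) = 0, max(47.5, 0) = 47.5
Node u (S = 156): continuation = e^(−0.09)·[0.6258·0.0000 + 0.3742·0.0000] = 0.0000; exercise value = 0.0000 ≤ continuation, so V_u = 0.0000
Node d (S = 90): continuation = e^(−0.09)·[0.6258·0.0000 + 0.3742·47.5000] = 16.2459; exercise value = 25.0000 > continuation, so V_d = 25.0000 (exercise)
Node 0 (S = 120): continuation = e^(−0.09)·[0.6258·0.0000 + 0.3742·25.0000] = 8.5505; exercise value = 0.0000 ≤ continuation, so V_0 = 8.5505

$8.55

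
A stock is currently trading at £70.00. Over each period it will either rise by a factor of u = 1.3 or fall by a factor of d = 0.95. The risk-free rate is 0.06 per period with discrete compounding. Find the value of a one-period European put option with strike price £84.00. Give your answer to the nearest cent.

£11.32

Risk-neutral probability p = (1 + 0.06 − 0.95)/(1.3 − 0.95) = 0.1100/0.3500 = 0.3143
Terminal stock prices: S_u = 91, S_d = 66.5
Terminal payoffs (K − S): max(-7, 0) = 0, max(17.5, 0) = 17.5
Node 0 (S = 70): V_0 = 1/1.06·[0.3143·0.0000 + 0.6857·17.5000] = 11.3208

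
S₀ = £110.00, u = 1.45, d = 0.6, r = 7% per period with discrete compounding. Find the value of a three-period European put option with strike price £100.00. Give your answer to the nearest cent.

Risk-neutral probability p = (1 + 0.07 − 0.6)/(1.45 − 0.6) = 0.4700/0.8500 = 0.5529
Terminal stock prices: S_uuu = 335.3, S_uud = 138.8, S_udd = 57.42, S_ddd = 23.76
Terminal payoffs (K − S): max(-235.3, 0) = 0, max(-38.76, 0) = 0, max(42.58, 0) = 42.58, max(76.24, 0) = 76.24
Node uu (S = 231.3): V_uu = 1/1.07·[0.5529·0.0000 + 0.4471·0.0000] = 0.0000
Node ud (S = 95.7): V_ud = 1/1.07·[0.5529·0.0000 + 0.4471·42.5800] = 17.7904
Node dd (S = 39.6): V_dd = 1/1.07·[0.5529·42.5800 + 0.4471·76.2400] = 53.8579
Node u (S = 159.5): V_u = 1/1.07·[0.5529·0.0000 + 0.4471·17.7904] = 7.4331
Node d (S = 66): V_d = 1/1.07·[0.5529·17.7904 + 0.4471·53.8579] = 31.6960
Node 0 (S = 110): V_0 = 1/1.07·[0.5529·7.4331 + 0.4471·31.6960] = 17.0841

£17.08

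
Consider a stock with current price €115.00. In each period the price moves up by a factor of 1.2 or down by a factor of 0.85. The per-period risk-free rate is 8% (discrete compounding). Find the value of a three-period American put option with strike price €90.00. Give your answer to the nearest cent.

Risk-neutral probability p = (1 + 0.08 − 0.85)/(1.2 − 0.85) = 0.2300/0.3500 = 0.6571
Terminal stock prices: S_uuu = 198.7, S_uud = 140.8, S_udd = 99.7, S_ddd = 70.62
Terminal payoffs (K − S): max(-108.7, 0) = 0, max(-50.76, 0) = 0, max(-9.705, 0) = 0, max(19.38, 0) = 19.38
Node uu (S = 165.6): continuation = 1/1.08·[0.6571·0.0000 + 0.3429·0.0000] = 0.0000; exercise value = 0.0000 ≤ continuation, so V_uu = 0.0000
Node ud (S = 117.3): continuation = 1/1.08·[0.6571·0.0000 + 0.3429·0.0000] = 0.0000; exercise value = 0.0000 ≤ continuation, so V_ud = 0.0000
Node dd (S = 83.09): continuation = 1/1.08·[0.6571·0.0000 + 0.3429·19.3756] = 6.1510; exercise value = 6.9125 > continuation, so V_dd = 6.9125 (exercise)
Node u (S = 138): continuation = 1/1.08·[0.6571·0.0000 + 0.3429·0.0000] = 0.0000; exercise value = 0.0000 ≤ continuation, so V_u = 0.0000
Node d (S = 97.75): continuation = 1/1.08·[0.6571·0.0000 + 0.3429·6.9125] = 2.1944; exercise value = 0.0000 ≤ continuation, so V_d = 2.1944
Node 0 (S = 115): continuation = 1/1.08·[0.6571·0.0000 + 0.3429·2.1944] = 0.6966; exercise value = 0.0000 ≤ continuation, so V_0 = 0.6966

€0.70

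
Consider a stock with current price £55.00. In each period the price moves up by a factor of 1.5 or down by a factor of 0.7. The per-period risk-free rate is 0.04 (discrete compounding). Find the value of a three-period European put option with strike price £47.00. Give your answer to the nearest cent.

£7.22

Risk-neutral probability p = (1 + 0.04 − 0.7)/(1.5 − 0.7) = 0.3400/0.8000 = 0.4250
Terminal stock prices: S_uuu = 185.6, S_uud = 86.62, S_udd = 40.42, S_ddd = 18.86
Terminal payoffs (K − S): max(-138.6, 0) = 0, max(-39.62, 0) = 0, max(6.575, 0) = 6.575, max(28.14, 0) = 28.14
Node uu (S = 123.8): V_uu = 1/1.04·[0.4250·0.0000 + 0.5750·0.0000] = 0.0000
Node ud (S = 57.75): V_ud = 1/1.04·[0.4250·0.0000 + 0.5750·6.5750] = 3.6352
Node dd (S = 26.95): V_dd = 1/1.04·[0.4250·6.5750 + 0.5750·28.1350] = 18.2423
Node u (S = 82.5): V_u = 1/1.04·[0.4250·0.0000 + 0.5750·3.6352] = 2.0099
Node d (S = 38.5): V_d = 1/1.04·[0.4250·3.6352 + 0.5750·18.2423] = 11.5714
Node 0 (S = 55): V_0 = 1/1.04·[0.4250·2.0099 + 0.5750·11.5714] = 7.2190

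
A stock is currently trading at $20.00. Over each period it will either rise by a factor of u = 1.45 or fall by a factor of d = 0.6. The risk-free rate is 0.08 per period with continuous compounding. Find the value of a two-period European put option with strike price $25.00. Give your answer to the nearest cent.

Risk-neutral probability p = (e^0.08 − 0.6)/(1.45 − 0.6) = 0.4833/0.8500 = 0.5686
Terminal stock prices: S_uu = 42.05, S_ud = 17.4, S_dd = 7.2
Terminal payoffs (K − S): max(-17.05, 0) = 0, max(7.6, 0) = 7.6, max(17.8, 0) = 17.8
Node u (S = 29): V_u = e^(−0.08)·[0.5686·0.0000 + 0.4314·7.6000] = 3.0268
Node d (S = 12): V_d = e^(−0.08)·[0.5686·7.6000 + 0.4314·17.8000] = 11.0779
Node 0 (S = 20): V_0 = e^(−0.08)·[0.5686·3.0268 + 0.4314·11.0779] = 6.0005

$6.00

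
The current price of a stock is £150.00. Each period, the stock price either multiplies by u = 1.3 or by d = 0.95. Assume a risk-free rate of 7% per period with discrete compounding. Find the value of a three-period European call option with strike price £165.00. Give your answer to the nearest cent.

£23.74

Risk-neutral probability p = (1 + 0.07 − 0.95)/(1.3 − 0.95) = 0.1200/0.3500 = 0.3429
Terminal stock prices: S_uuu = 329.6, S_uud = 240.8, S_udd = 176, S_ddd = 128.6
Terminal payoffs (S − K): max(164.6, 0) = 164.6, max(75.83, 0) = 75.83, max(10.99, 0) = 10.99, max(-36.39, 0) = 0
Node uu (S = 253.5): V_uu = 1/1.07·[0.3429·164.5500 + 0.6571·75.8250] = 99.2944
Node ud (S = 185.2): V_ud = 1/1.07·[0.3429·75.8250 + 0.6571·10.9875] = 31.0444
Node dd (S = 135.4): V_dd = 1/1.07·[0.3429·10.9875 + 0.6571·0.0000] = 3.5207
Node u (S = 195): V_u = 1/1.07·[0.3429·99.2944 + 0.6571·31.0444] = 50.8826
Node d (S = 142.5): V_d = 1/1.07·[0.3429·31.0444 + 0.6571·3.5207] = 12.1097
Node 0 (S = 150): V_0 = 1/1.07·[0.3429·50.8826 + 0.6571·12.1097] = 23.7414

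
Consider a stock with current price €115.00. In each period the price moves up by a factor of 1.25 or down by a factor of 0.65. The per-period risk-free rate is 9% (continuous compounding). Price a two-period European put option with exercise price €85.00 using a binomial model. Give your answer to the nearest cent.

Risk-neutral probability p = (e^0.09 − 0.65)/(1.25 − 0.65) = 0.4442/0.6000 = 0.7403
Terminal stock prices: S_uu = 179.7, S_ud = 93.44, S_dd = 48.59
Terminal payoffs (K − S): max(-94.69, 0) = 0, max(-8.438, 0) = 0, max(36.41, 0) = 36.41
Node u (S = 143.8): V_u = e^(−0.09)·[0.7403·0.0000 + 0.2597·0.0000] = 0.0000
Node d (S = 74.75): V_d = e^(−0.09)·[0.7403·0.0000 + 0.2597·36.4125] = 8.6427
Node 0 (S = 115): V_0 = e^(−0.09)·[0.7403·0.0000 + 0.2597·8.6427] = 2.0514

€2.05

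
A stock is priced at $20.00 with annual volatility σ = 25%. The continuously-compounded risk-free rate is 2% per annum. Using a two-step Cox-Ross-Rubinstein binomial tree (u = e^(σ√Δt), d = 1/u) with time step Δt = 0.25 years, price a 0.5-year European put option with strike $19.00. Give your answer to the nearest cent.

CRR parameters: u = e^(σ√Δt) = e^(0.25·√0.25) = 1.1331, d = 1/u = 0.8825
Per-period rate: rΔt = 0.02·0.25 = 0.005, so R = e^0.005 = 1.0050
Risk-neutral probability p = (e^0.005 − 0.8825)/(1.1331 − 0.8825) = 0.1225/0.2507 = 0.4888
Terminal stock prices: S_uu = 25.68, S_ud = 20, S_dd = 15.58
Terminal payoffs (K − S): max(-6.681, 0) = 0, max(-1, 0) = 0, max(3.424, 0) = 3.424
Node u (S = 22.66): V_u = e^(−0.005)·[0.4888·0.0000 + 0.5112·0.0000] = 0.0000
Node d (S = 17.65): V_d = e^(−0.005)·[0.4888·0.0000 + 0.5112·3.4240] = 1.7416
Node 0 (S = 20): V_0 = e^(−0.005)·[0.4888·0.0000 + 0.5112·1.7416] = 0.8859

$0.89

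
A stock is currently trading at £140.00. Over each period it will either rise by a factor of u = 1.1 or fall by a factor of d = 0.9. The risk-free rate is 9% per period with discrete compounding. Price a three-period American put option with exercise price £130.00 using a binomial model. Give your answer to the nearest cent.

Risk-neutral probability p = (1 + 0.09 − 0.9)/(1.1 − 0.9) = 0.1900/0.2000 = 0.9500
Terminal stock prices: S_uuu = 186.3, S_uud = 152.5, S_udd = 124.7, S_ddd = 102.1
Terminal payoffs (K − S): max(-56.34, 0) = 0, max(-22.46, 0) = 0, max(5.26, 0) = 5.26, max(27.94, 0) = 27.94
Node uu (S = 169.4): continuation = 1/1.09·[0.9500·0.0000 + 0.0500·0.0000] = 0.0000; exercise value = 0.0000 ≤ continuation, so V_uu = 0.0000
Node ud (S = 138.6): continuation = 1/1.09·[0.9500·0.0000 + 0.0500·5.2600] = 0.2413; exercise value = 0.0000 ≤ continuation, so V_ud = 0.2413
Node dd (S = 113.4): continuation = 1/1.09·[0.9500·5.2600 + 0.0500·27.9400] = 5.8661; exercise value = 16.6000 > continuation, so V_dd = 16.6000 (exercise)
Node u (S = 154): continuation = 1/1.09·[0.9500·0.0000 + 0.0500·0.2413] = 0.0111; exercise value = 0.0000 ≤ continuation, so V_u = 0.0111
Node d (S = 126): continuation = 1/1.09·[0.9500·0.2413 + 0.0500·16.6000] = 0.9718; exercise value = 4.0000 > continuation, so V_d = 4.0000 (exercise)
Node 0 (S = 140): continuation = 1/1.09·[0.9500·0.0111 + 0.0500·4.0000] = 0.1931; exercise value = 0.0000 ≤ continuation, so V_0 = 0.1931

£0.19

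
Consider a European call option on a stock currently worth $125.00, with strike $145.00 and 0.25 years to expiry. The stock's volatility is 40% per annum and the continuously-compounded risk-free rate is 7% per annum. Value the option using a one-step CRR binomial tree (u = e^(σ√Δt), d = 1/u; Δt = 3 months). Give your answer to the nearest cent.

CRR parameters: u = e^(σ√Δt) = e^(0.4·√0.25) = 1.2214, d = 1/u = 0.8187
Per-period rate: rΔt = 0.07·0.25 = 0.0175, so R = e^0.0175 = 1.0177
Risk-neutral probability p = (e^0.0175 − 0.8187)/(1.2214 − 0.8187) = 0.1989/0.4027 = 0.4940
Terminal stock prices: S_u = 152.7, S_d = 102.3
Terminal payoffs (S − K): max(7.675, 0) = 7.675, max(-42.66, 0) = 0
Node 0 (S = 125): V_0 = e^(−0.0175)·[0.4940·7.6753 + 0.5060·0.0000] = 3.7259

$3.73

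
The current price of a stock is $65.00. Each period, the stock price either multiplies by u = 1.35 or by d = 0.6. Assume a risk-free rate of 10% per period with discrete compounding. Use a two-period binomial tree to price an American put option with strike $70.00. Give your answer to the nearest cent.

$12.58

Risk-neutral probability p = (1 + 0.1 − 0.6)/(1.35 − 0.6) = 0.5000/0.7500 = 0.6667
Terminal stock prices: S_uu = 118.5, S_ud = 52.65, S_dd = 23.4
Terminal payoffs (K − S): max(-48.46, 0) = 0, max(17.35, 0) = 17.35, max(46.6, 0) = 46.6
Node u (S = 87.75): continuation = 1/1.1·[0.6667·0.0000 + 0.3333·17.3500] = 5.2576; exercise value = 0.0000 ≤ continuation, so V_u = 5.2576
Node d (S = 39): continuation = 1/1.1·[0.6667·17.3500 + 0.3333·46.6000] = 24.6364; exercise value = 31.0000 > continuation, so V_d = 31.0000 (exercise)
Node 0 (S = 65): continuation = 1/1.1·[0.6667·5.2576 + 0.3333·31.0000] = 12.5803; exercise value = 5.0000 ≤ continuation, so V_0 = 12.5803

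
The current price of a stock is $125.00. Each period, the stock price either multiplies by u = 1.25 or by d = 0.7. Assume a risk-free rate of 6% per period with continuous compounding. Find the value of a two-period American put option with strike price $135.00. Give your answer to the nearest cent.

$20.42

Risk-neutral probability p = (e^0.06 − 0.7)/(1.25 − 0.7) = 0.3618/0.5500 = 0.6579
Terminal stock prices: S_uu = 195.3, S_ud = 109.4, S_dd = 61.25
Terminal payoffs (K − S): max(-60.31, 0) = 0, max(25.62, 0) = 25.62, max(73.75, 0) = 73.75
Node u (S = 156.2): continuation = e^(−0.06)·[0.6579·0.0000 + 0.3421·25.6250] = 8.2562; exercise value = 0.0000 ≤ continuation, so V_u = 8.2562
Node d (S = 87.5): continuation = e^(−0.06)·[0.6579·25.6250 + 0.3421·73.7500] = 39.6382; exercise value = 47.5000 > continuation, so V_d = 47.5000 (exercise)
Node 0 (S = 125): continuation = e^(−0.06)·[0.6579·8.2562 + 0.3421·47.5000] = 20.4194; exercise value = 10.0000 ≤ continuation, so V_0 = 20.4194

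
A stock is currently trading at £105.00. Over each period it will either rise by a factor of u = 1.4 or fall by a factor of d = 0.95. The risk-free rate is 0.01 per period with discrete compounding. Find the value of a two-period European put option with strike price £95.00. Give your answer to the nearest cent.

Risk-neutral probability p = (1 + 0.01 − 0.95)/(1.4 − 0.95) = 0.0600/0.4500 = 0.1333
Terminal stock prices: S_uu = 205.8, S_ud = 139.7, S_dd = 94.76
Terminal payoffs (K − S): max(-110.8, 0) = 0, max(-44.65, 0) = 0, max(0.2375, 0) = 0.2375
Node u (S = 147): V_u = 1/1.01·[0.1333·0.0000 + 0.8667·0.0000] = 0.0000
Node d (S = 99.75): V_d = 1/1.01·[0.1333·0.0000 + 0.8667·0.2375] = 0.2038
Node 0 (S = 105): V_0 = 1/1.01·[0.1333·0.0000 + 0.8667·0.2038] = 0.1749

£0.17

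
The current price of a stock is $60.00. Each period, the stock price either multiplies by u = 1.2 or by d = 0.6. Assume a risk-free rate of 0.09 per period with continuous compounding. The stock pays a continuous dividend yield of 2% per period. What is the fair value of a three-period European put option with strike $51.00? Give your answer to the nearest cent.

Per-period risk-free factor R = e^0.09 = 1.0942; dividend-adjusted growth = e^(0.09−0.02) = 1.0725.
Risk-neutral probability p = (1.0725 − 0.6)/(1.2 − 0.6) = 0.4725/0.6000 = 0.7875
Terminal stock prices: S_uuu = 103.7, S_uud = 51.84, S_udd = 25.92, S_ddd = 12.96
Terminal payoffs (K − S): max(-52.68, 0) = 0, max(-0.84, 0) = 0, max(25.08, 0) = 25.08, max(38.04, 0) = 38.04
Node uu (S = 86.4): V_uu = e^(−0.09)·[0.7875·0.0000 + 0.2125·0.0000] = 0.0000
Node ud (S = 43.2): V_ud = e^(−0.09)·[0.7875·0.0000 + 0.2125·25.0800] = 4.8705
Node dd (S = 21.6): V_dd = e^(−0.09)·[0.7875·25.0800 + 0.2125·38.0400] = 25.4382
Node u (S = 72): V_u = e^(−0.09)·[0.7875·0.0000 + 0.2125·4.8705] = 0.9458
Node d (S = 36): V_d = e^(−0.09)·[0.7875·4.8705 + 0.2125·25.4382] = 8.4455
Node 0 (S = 60): V_0 = e^(−0.09)·[0.7875·0.9458 + 0.2125·8.4455] = 2.3208

$2.32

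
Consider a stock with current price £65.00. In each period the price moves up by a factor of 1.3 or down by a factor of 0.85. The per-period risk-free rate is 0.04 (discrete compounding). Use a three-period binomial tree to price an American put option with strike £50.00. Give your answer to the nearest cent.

Risk-neutral probability p = (1 + 0.04 − 0.85)/(1.3 − 0.85) = 0.1900/0.4500 = 0.4222
Terminal stock prices: S_uuu = 142.8, S_uud = 93.37, S_udd = 61.05, S_ddd = 39.92
Terminal payoffs (K − S): max(-92.81, 0) = 0, max(-43.37, 0) = 0, max(-11.05, 0) = 0, max(10.08, 0) = 10.08
Node uu (S = 109.9): continuation = 1/1.04·[0.4222·0.0000 + 0.5778·0.0000] = 0.0000; exercise value = 0.0000 ≤ continuation, so V_uu = 0.0000
Node ud (S = 71.83): continuation = 1/1.04·[0.4222·0.0000 + 0.5778·0.0000] = 0.0000; exercise value = 0.0000 ≤ continuation, so V_ud = 0.0000
Node dd (S = 46.96): continuation = 1/1.04·[0.4222·0.0000 + 0.5778·10.0819] = 5.6010; exercise value = 3.0375 ≤ continuation, so V_dd = 5.6010
Node u (S = 84.5): continuation = 1/1.04·[0.4222·0.0000 + 0.5778·0.0000] = 0.0000; exercise value = 0.0000 ≤ continuation, so V_u = 0.0000
Node d (S = 55.25): continuation = 1/1.04·[0.4222·0.0000 + 0.5778·5.6010] = 3.1117; exercise value = 0.0000 ≤ continuation, so V_d = 3.1117
Node 0 (S = 65): continuation = 1/1.04·[0.4222·0.0000 + 0.5778·3.1117] = 1.7287; exercise value = 0.0000 ≤ continuation, so V_0 = 1.7287

£1.73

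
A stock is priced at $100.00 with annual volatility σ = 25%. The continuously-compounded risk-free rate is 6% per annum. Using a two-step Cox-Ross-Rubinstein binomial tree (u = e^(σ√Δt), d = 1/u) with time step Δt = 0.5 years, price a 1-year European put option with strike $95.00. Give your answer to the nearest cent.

CRR parameters: u = e^(σ√Δt) = e^(0.25·√0.5) = 1.1934, d = 1/u = 0.8380
Per-period rate: rΔt = 0.06·0.5 = 0.03, so R = e^0.03 = 1.0305
Risk-neutral probability p = (e^0.03 − 0.8380)/(1.1934 − 0.8380) = 0.1925/0.3554 = 0.5416
Terminal stock prices: S_uu = 142.4, S_ud = 100, S_dd = 70.22
Terminal payoffs (K − S): max(-47.41, 0) = 0, max(-5, 0) = 0, max(24.78, 0) = 24.78
Node u (S = 119.3): V_u = e^(−0.03)·[0.5416·0.0000 + 0.4584·0.0000] = 0.0000
Node d (S = 83.8): V_d = e^(−0.03)·[0.5416·0.0000 + 0.4584·24.7811] = 11.0237
Node 0 (S = 100): V_0 = e^(−0.03)·[0.5416·0.0000 + 0.4584·11.0237] = 4.9038

$4.90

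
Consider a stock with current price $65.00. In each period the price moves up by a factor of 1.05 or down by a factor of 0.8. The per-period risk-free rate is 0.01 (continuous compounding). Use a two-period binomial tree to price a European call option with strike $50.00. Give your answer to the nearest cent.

Risk-neutral probability p = (e^0.01 − 0.8)/(1.05 − 0.8) = 0.2101/0.2500 = 0.8402
Terminal stock prices: S_uu = 71.66, S_ud = 54.6, S_dd = 41.6
Terminal payoffs (S − K): max(21.66, 0) = 21.66, max(4.6, 0) = 4.6, max(-8.4, 0) = 0
Node u (S = 68.25): V_u = e^(−0.01)·[0.8402·21.6625 + 0.1598·4.6000] = 18.7475
Node d (S = 52): V_d = e^(−0.01)·[0.8402·4.6000 + 0.1598·0.0000] = 3.8265
Node 0 (S = 65): V_0 = e^(−0.01)·[0.8402·18.7475 + 0.1598·3.8265] = 16.2003

$16.20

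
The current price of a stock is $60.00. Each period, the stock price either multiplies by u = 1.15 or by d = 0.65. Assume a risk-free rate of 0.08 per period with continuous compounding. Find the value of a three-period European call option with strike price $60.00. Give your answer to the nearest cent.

Risk-neutral probability p = (e^0.08 − 0.65)/(1.15 − 0.65) = 0.4333/0.5000 = 0.8666
Terminal stock prices: S_uuu = 91.25, S_uud = 51.58, S_udd = 29.15, S_ddd = 16.48
Terminal payoffs (S − K): max(31.25, 0) = 31.25, max(-8.422, 0) = 0, max(-30.85, 0) = 0, max(-43.52, 0) = 0
Node uu (S = 79.35): V_uu = e^(−0.08)·[0.8666·31.2525 + 0.1334·0.0000] = 25.0004
Node ud (S = 44.85): V_ud = e^(−0.08)·[0.8666·0.0000 + 0.1334·0.0000] = 0.0000
Node dd (S = 25.35): V_dd = e^(−0.08)·[0.8666·0.0000 + 0.1334·0.0000] = 0.0000
Node u (S = 69): V_u = e^(−0.08)·[0.8666·25.0004 + 0.1334·0.0000] = 19.9990
Node d (S = 39): V_d = e^(−0.08)·[0.8666·0.0000 + 0.1334·0.0000] = 0.0000
Node 0 (S = 60): V_0 = e^(−0.08)·[0.8666·19.9990 + 0.1334·0.0000] = 15.9982

$16.00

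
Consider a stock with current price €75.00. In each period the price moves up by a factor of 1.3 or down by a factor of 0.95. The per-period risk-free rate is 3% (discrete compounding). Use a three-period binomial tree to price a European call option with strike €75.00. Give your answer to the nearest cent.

Risk-neutral probability p = (1 + 0.03 − 0.95)/(1.3 − 0.95) = 0.0800/0.3500 = 0.2286
Terminal stock prices: S_uuu = 164.8, S_uud = 120.4, S_udd = 87.99, S_ddd = 64.3
Terminal payoffs (S − K): max(89.78, 0) = 89.78, max(45.41, 0) = 45.41, max(12.99, 0) = 12.99, max(-10.7, 0) = 0
Node uu (S = 126.8): V_uu = 1/1.03·[0.2286·89.7750 + 0.7714·45.4125] = 53.9345
Node ud (S = 92.62): V_ud = 1/1.03·[0.2286·45.4125 + 0.7714·12.9937] = 19.8095
Node dd (S = 67.69): V_dd = 1/1.03·[0.2286·12.9937 + 0.7714·0.0000] = 2.8835
Node u (S = 97.5): V_u = 1/1.03·[0.2286·53.9345 + 0.7714·19.8095] = 26.8053
Node d (S = 71.25): V_d = 1/1.03·[0.2286·19.8095 + 0.7714·2.8835] = 6.5556
Node 0 (S = 75): V_0 = 1/1.03·[0.2286·26.8053 + 0.7714·6.5556] = 10.8584

€10.86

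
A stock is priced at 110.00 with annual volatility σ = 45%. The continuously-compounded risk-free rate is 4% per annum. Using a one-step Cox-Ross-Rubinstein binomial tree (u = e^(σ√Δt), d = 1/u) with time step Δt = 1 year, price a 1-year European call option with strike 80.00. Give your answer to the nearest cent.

38.51

CRR parameters: u = e^(σ√Δt) = e^(0.45·√1) = 1.5683, d = 1/u = 0.6376
Per-period rate: rΔt = 0.04·1 = 0.04, so R = e^0.04 = 1.0408
Risk-neutral probability p = (e^0.04 − 0.6376)/(1.5683 − 0.6376) = 0.4032/0.9307 = 0.4332
Terminal stock prices: S_u = 172.5, S_d = 70.14
Terminal payoffs (S − K): max(92.51, 0) = 92.51, max(-9.861, 0) = 0
Node 0 (S = 110): V_0 = e^(−0.04)·[0.4332·92.5143 + 0.5668·0.0000] = 38.5067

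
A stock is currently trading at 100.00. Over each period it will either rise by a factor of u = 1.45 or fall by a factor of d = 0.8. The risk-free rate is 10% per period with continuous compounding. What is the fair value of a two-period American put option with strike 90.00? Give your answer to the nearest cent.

5.99

Risk-neutral probability p = (e^0.1 − 0.8)/(1.45 − 0.8) = 0.3052/0.6500 = 0.4695
Terminal stock prices: S_uu = 210.2, S_ud = 116, S_dd = 64
Terminal payoffs (K − S): max(-120.2, 0) = 0, max(-26, 0) = 0, max(26, 0) = 26
Node u (S = 145): continuation = e^(−0.1)·[0.4695·0.0000 + 0.5305·0.0000] = 0.0000; exercise value = 0.0000 ≤ continuation, so V_u = 0.0000
Node d (S = 80): continuation = e^(−0.1)·[0.4695·0.0000 + 0.5305·26.0000] = 12.4806; exercise value = 10.0000 ≤ continuation, so V_d = 12.4806
Node 0 (S = 100): continuation = e^(−0.1)·[0.4695·0.0000 + 0.5305·12.4806] = 5.9909; exercise value = 0.0000 ≤ continuation, so V_0 = 5.9909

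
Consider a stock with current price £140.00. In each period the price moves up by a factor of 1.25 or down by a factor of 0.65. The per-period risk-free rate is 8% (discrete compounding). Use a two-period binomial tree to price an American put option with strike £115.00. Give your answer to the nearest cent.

£6.51

Risk-neutral probability p = (1 + 0.08 − 0.65)/(1.25 − 0.65) = 0.4300/0.6000 = 0.7167
Terminal stock prices: S_uu = 218.8, S_ud = 113.8, S_dd = 59.15
Terminal payoffs (K − S): max(-103.8, 0) = 0, max(1.25, 0) = 1.25, max(55.85, 0) = 55.85
Node u (S = 175): continuation = 1/1.08·[0.7167·0.0000 + 0.2833·1.2500] = 0.3279; exercise value = 0.0000 ≤ continuation, so V_u = 0.3279
Node d (S = 91): continuation = 1/1.08·[0.7167·1.2500 + 0.2833·55.8500] = 15.4815; exercise value = 24.0000 > continuation, so V_d = 24.0000 (exercise)
Node 0 (S = 140): continuation = 1/1.08·[0.7167·0.3279 + 0.2833·24.0000] = 6.5139; exercise value = 0.0000 ≤ continuation, so V_0 = 6.5139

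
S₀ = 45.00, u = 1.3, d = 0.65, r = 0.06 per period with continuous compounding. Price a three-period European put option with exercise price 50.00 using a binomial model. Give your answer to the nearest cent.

Risk-neutral probability p = (e^0.06 − 0.65)/(1.3 − 0.65) = 0.4118/0.6500 = 0.6336
Terminal stock prices: S_uuu = 98.87, S_uud = 49.43, S_udd = 24.72, S_ddd = 12.36
Terminal payoffs (K − S): max(-48.87, 0) = 0, max(0.5675, 0) = 0.5675, max(25.28, 0) = 25.28, max(37.64, 0) = 37.64
Node uu (S = 76.05): V_uu = e^(−0.06)·[0.6336·0.0000 + 0.3664·0.5675] = 0.1958
Node ud (S = 38.02): V_ud = e^(−0.06)·[0.6336·0.5675 + 0.3664·25.2837] = 9.0632
Node dd (S = 19.01): V_dd = e^(−0.06)·[0.6336·25.2837 + 0.3664·37.6419] = 28.0757
Node u (S = 58.5): V_u = e^(−0.06)·[0.6336·0.1958 + 0.3664·9.0632] = 3.2443
Node d (S = 29.25): V_d = e^(−0.06)·[0.6336·9.0632 + 0.3664·28.0757] = 15.0960
Node 0 (S = 45): V_0 = e^(−0.06)·[0.6336·3.2443 + 0.3664·15.0960] = 7.1450

7.14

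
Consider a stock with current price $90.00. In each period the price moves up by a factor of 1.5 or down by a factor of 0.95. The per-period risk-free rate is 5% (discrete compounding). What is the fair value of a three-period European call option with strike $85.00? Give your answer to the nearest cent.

$20.28

Risk-neutral probability p = (1 + 0.05 − 0.95)/(1.5 − 0.95) = 0.1000/0.5500 = 0.1818
Terminal stock prices: S_uuu = 303.8, S_uud = 192.4, S_udd = 121.8, S_ddd = 77.16
Terminal payoffs (S − K): max(218.8, 0) = 218.8, max(107.4, 0) = 107.4, max(36.84, 0) = 36.84, max(-7.836, 0) = 0
Node uu (S = 202.5): V_uu = 1/1.05·[0.1818·218.7500 + 0.8182·107.3750] = 121.5476
Node ud (S = 128.2): V_ud = 1/1.05·[0.1818·107.3750 + 0.8182·36.8375] = 47.2976
Node dd (S = 81.22): V_dd = 1/1.05·[0.1818·36.8375 + 0.8182·0.0000] = 6.3788
Node u (S = 135): V_u = 1/1.05·[0.1818·121.5476 + 0.8182·47.2976] = 57.9025
Node d (S = 85.5): V_d = 1/1.05·[0.1818·47.2976 + 0.8182·6.3788] = 13.1605
Node 0 (S = 90): V_0 = 1/1.05·[0.1818·57.9025 + 0.8182·13.1605] = 20.2814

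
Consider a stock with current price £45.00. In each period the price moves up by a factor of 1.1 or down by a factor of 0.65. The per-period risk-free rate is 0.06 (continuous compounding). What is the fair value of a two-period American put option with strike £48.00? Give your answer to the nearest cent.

£3.00

Risk-neutral probability p = (e^0.06 − 0.65)/(1.1 − 0.65) = 0.4118/0.4500 = 0.9152
Terminal stock prices: S_uu = 54.45, S_ud = 32.18, S_dd = 19.01
Terminal payoffs (K − S): max(-6.45, 0) = 0, max(15.82, 0) = 15.82, max(28.99, 0) = 28.99
Node u (S = 49.5): continuation = e^(−0.06)·[0.9152·0.0000 + 0.0848·15.8250] = 1.2639; exercise value = 0.0000 ≤ continuation, so V_u = 1.2639
Node d (S = 29.25): continuation = e^(−0.06)·[0.9152·15.8250 + 0.0848·28.9875] = 15.9547; exercise value = 18.7500 > continuation, so V_d = 18.7500 (exercise)
Node 0 (S = 45): continuation = e^(−0.06)·[0.9152·1.2639 + 0.0848·18.7500] = 2.5869; exercise value = 3.0000 > continuation, so V_0 = 3.0000 (exercise)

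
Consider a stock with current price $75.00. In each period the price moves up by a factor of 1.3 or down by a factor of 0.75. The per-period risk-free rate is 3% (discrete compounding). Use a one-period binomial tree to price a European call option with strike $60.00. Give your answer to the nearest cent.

Risk-neutral probability p = (1 + 0.03 − 0.75)/(1.3 − 0.75) = 0.2800/0.5500 = 0.5091
Terminal stock prices: S_u = 97.5, S_d = 56.25
Terminal payoffs (S − K): max(37.5, 0) = 37.5, max(-3.75, 0) = 0
Node 0 (S = 75): V_0 = 1/1.03·[0.5091·37.5000 + 0.4909·0.0000] = 18.5349

$18.53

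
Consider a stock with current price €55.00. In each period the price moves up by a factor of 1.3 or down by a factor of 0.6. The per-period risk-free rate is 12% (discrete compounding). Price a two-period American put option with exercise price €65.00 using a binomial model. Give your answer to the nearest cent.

€10.71

Risk-neutral probability p = (1 + 0.12 − 0.6)/(1.3 − 0.6) = 0.5200/0.7000 = 0.7429
Terminal stock prices: S_uu = 92.95, S_ud = 42.9, S_dd = 19.8
Terminal payoffs (K − S): max(-27.95, 0) = 0, max(22.1, 0) = 22.1, max(45.2, 0) = 45.2
Node u (S = 71.5): continuation = 1/1.12·[0.7429·0.0000 + 0.2571·22.1000] = 5.0740; exercise value = 0.0000 ≤ continuation, so V_u = 5.0740
Node d (S = 33): continuation = 1/1.12·[0.7429·22.1000 + 0.2571·45.2000] = 25.0357; exercise value = 32.0000 > continuation, so V_d = 32.0000 (exercise)
Node 0 (S = 55): continuation = 1/1.12·[0.7429·5.0740 + 0.2571·32.0000] = 10.7123; exercise value = 10.0000 ≤ continuation, so V_0 = 10.7123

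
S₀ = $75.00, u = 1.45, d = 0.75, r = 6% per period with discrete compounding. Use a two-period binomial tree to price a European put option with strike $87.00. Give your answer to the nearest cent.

Risk-neutral probability p = (1 + 0.06 − 0.75)/(1.45 − 0.75) = 0.3100/0.7000 = 0.4429
Terminal stock prices: S_uu = 157.7, S_ud = 81.56, S_dd = 42.19
Terminal payoffs (K − S): max(-70.69, 0) = 0, max(5.438, 0) = 5.438, max(44.81, 0) = 44.81
Node u (S = 108.8): V_u = 1/1.06·[0.4429·0.0000 + 0.5571·5.4375] = 2.8580
Node d (S = 56.25): V_d = 1/1.06·[0.4429·5.4375 + 0.5571·44.8125] = 25.8255
Node 0 (S = 75): V_0 = 1/1.06·[0.4429·2.8580 + 0.5571·25.8255] = 14.7681

$14.77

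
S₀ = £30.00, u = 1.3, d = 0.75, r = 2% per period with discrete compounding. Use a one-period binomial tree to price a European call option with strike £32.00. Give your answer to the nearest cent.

£3.37

Risk-neutral probability p = (1 + 0.02 − 0.75)/(1.3 − 0.75) = 0.2700/0.5500 = 0.4909
Terminal stock prices: S_u = 39, S_d = 22.5
Terminal payoffs (S − K): max(7, 0) = 7, max(-9.5, 0) = 0
Node 0 (S = 30): V_0 = 1/1.02·[0.4909·7.0000 + 0.5091·0.0000] = 3.3690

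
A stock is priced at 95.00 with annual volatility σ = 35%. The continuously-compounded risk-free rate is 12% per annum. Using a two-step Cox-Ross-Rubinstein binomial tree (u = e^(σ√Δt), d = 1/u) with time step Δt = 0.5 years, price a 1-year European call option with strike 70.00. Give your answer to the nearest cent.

CRR parameters: u = e^(σ√Δt) = e^(0.35·√0.5) = 1.2808, d = 1/u = 0.7808
Per-period rate: rΔt = 0.12·0.5 = 0.06, so R = e^0.06 = 1.0618
Risk-neutral probability p = (e^0.06 − 0.7808)/(1.2808 − 0.7808) = 0.2811/0.5000 = 0.5621
Terminal stock prices: S_uu = 155.8, S_ud = 95, S_dd = 57.91
Terminal payoffs (S − K): max(85.84, 0) = 85.84, max(25, 0) = 25, max(-12.09, 0) = 0
Node u (S = 121.7): V_u = e^(−0.06)·[0.5621·85.8434 + 0.4379·25.0000] = 55.7528
Node d (S = 74.17): V_d = e^(−0.06)·[0.5621·25.0000 + 0.4379·0.0000] = 13.2343
Node 0 (S = 95): V_0 = e^(−0.06)·[0.5621·55.7528 + 0.4379·13.2343] = 34.9716

34.97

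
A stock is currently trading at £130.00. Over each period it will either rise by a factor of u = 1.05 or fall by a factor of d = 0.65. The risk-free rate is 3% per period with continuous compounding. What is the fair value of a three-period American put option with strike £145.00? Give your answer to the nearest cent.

Risk-neutral probability p = (e^0.03 − 0.65)/(1.05 − 0.65) = 0.3805/0.4000 = 0.9511
Terminal stock prices: S_uuu = 150.5, S_uud = 93.16, S_udd = 57.67, S_ddd = 35.7
Terminal payoffs (K − S): max(-5.491, 0) = 0, max(51.84, 0) = 51.84, max(87.33, 0) = 87.33, max(109.3, 0) = 109.3
Node uu (S = 143.3): continuation = e^(−0.03)·[0.9511·0.0000 + 0.0489·51.8387] = 2.4582; exercise value = 1.6750 ≤ continuation, so V_uu = 2.4582
Node ud (S = 88.73): continuation = e^(−0.03)·[0.9511·51.8387 + 0.0489·87.3287] = 51.9896; exercise value = 56.2750 > continuation, so V_ud = 56.2750 (exercise)
Node dd (S = 54.93): continuation = e^(−0.03)·[0.9511·87.3287 + 0.0489·109.2987] = 85.7896; exercise value = 90.0750 > continuation, so V_dd = 90.0750 (exercise)
Node u (S = 136.5): continuation = e^(−0.03)·[0.9511·2.4582 + 0.0489·56.2750] = 4.9375; exercise value = 8.5000 > continuation, so V_u = 8.5000 (exercise)
Node d (S = 84.5): continuation = e^(−0.03)·[0.9511·56.2750 + 0.0489·90.0750] = 56.2146; exercise value = 60.5000 > continuation, so V_d = 60.5000 (exercise)
Node 0 (S = 130): continuation = e^(−0.03)·[0.9511·8.5000 + 0.0489·60.5000] = 10.7146; exercise value = 15.0000 > continuation, so V_0 = 15.0000 (exercise)

£15.00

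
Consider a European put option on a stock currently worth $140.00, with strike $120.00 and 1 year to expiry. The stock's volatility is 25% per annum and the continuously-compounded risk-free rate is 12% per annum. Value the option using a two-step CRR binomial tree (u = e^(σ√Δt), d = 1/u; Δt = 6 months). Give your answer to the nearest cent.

$2.64

CRR parameters: u = e^(σ√Δt) = e^(0.25·√0.5) = 1.1934, d = 1/u = 0.8380
Per-period rate: rΔt = 0.12·0.5 = 0.06, so R = e^0.06 = 1.0618
Risk-neutral probability p = (e^0.06 − 0.8380)/(1.1934 − 0.8380) = 0.2239/0.3554 = 0.6299
Terminal stock prices: S_uu = 199.4, S_ud = 140, S_dd = 98.31
Terminal payoffs (K − S): max(-79.38, 0) = 0, max(-20, 0) = 0, max(21.69, 0) = 21.69
Node u (S = 167.1): V_u = e^(−0.06)·[0.6299·0.0000 + 0.3701·0.0000] = 0.0000
Node d (S = 117.3): V_d = e^(−0.06)·[0.6299·0.0000 + 0.3701·21.6936] = 7.5610
Node 0 (S = 140): V_0 = e^(−0.06)·[0.6299·0.0000 + 0.3701·7.5610] = 2.6353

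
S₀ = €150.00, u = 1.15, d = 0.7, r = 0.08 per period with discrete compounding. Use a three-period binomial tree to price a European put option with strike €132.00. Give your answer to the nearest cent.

€2.55

Risk-neutral probability p = (1 + 0.08 − 0.7)/(1.15 − 0.7) = 0.3800/0.4500 = 0.8444
Terminal stock prices: S_uuu = 228.1, S_uud = 138.9, S_udd = 84.52, S_ddd = 51.45
Terminal payoffs (K − S): max(-96.13, 0) = 0, max(-6.862, 0) = 0, max(47.48, 0) = 47.48, max(80.55, 0) = 80.55
Node uu (S = 198.4): V_uu = 1/1.08·[0.8444·0.0000 + 0.1556·0.0000] = 0.0000
Node ud (S = 120.7): V_ud = 1/1.08·[0.8444·0.0000 + 0.1556·47.4750] = 6.8380
Node dd (S = 73.5): V_dd = 1/1.08·[0.8444·47.4750 + 0.1556·80.5500] = 48.7222
Node u (S = 172.5): V_u = 1/1.08·[0.8444·0.0000 + 0.1556·6.8380] = 0.9849
Node d (S = 105): V_d = 1/1.08·[0.8444·6.8380 + 0.1556·48.7222] = 12.3642
Node 0 (S = 150): V_0 = 1/1.08·[0.8444·0.9849 + 0.1556·12.3642] = 2.5509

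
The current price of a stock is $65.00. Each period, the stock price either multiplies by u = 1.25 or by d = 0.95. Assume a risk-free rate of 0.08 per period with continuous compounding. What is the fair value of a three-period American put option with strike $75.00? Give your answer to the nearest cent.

$10.00

Risk-neutral probability p = (e^0.08 − 0.95)/(1.25 − 0.95) = 0.1333/0.3000 = 0.4443
Terminal stock prices: S_uuu = 127, S_uud = 96.48, S_udd = 73.33, S_ddd = 55.73
Terminal payoffs (K − S): max(-51.95, 0) = 0, max(-21.48, 0) = 0, max(1.672, 0) = 1.672, max(19.27, 0) = 19.27
Node uu (S = 101.6): continuation = e^(−0.08)·[0.4443·0.0000 + 0.5557·0.0000] = 0.0000; exercise value = 0.0000 ≤ continuation, so V_uu = 0.0000
Node ud (S = 77.19): continuation = e^(−0.08)·[0.4443·0.0000 + 0.5557·1.6719] = 0.8576; exercise value = 0.0000 ≤ continuation, so V_ud = 0.8576
Node dd (S = 58.66): continuation = e^(−0.08)·[0.4443·1.6719 + 0.5557·19.2706] = 10.5712; exercise value = 16.3375 > continuation, so V_dd = 16.3375 (exercise)
Node u (S = 81.25): continuation = e^(−0.08)·[0.4443·0.0000 + 0.5557·0.8576] = 0.4400; exercise value = 0.0000 ≤ continuation, so V_u = 0.4400
Node d (S = 61.75): continuation = e^(−0.08)·[0.4443·0.8576 + 0.5557·16.3375] = 8.7326; exercise value = 13.2500 > continuation, so V_d = 13.2500 (exercise)
Node 0 (S = 65): continuation = e^(−0.08)·[0.4443·0.4400 + 0.5557·13.2500] = 6.9775; exercise value = 10.0000 > continuation, so V_0 = 10.0000 (exercise)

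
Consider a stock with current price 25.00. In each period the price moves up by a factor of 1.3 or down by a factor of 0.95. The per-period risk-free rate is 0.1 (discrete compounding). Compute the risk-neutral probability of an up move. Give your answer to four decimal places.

p = 0.4286

Risk-neutral probability p = (1 + 0.1 − 0.95)/(1.3 − 0.95) = 0.1500/0.3500 = 0.4286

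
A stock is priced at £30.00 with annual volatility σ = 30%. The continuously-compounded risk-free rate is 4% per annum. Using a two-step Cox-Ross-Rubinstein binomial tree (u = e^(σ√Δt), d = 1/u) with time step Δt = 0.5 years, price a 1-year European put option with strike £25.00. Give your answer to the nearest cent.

CRR parameters: u = e^(σ√Δt) = e^(0.3·√0.5) = 1.2363, d = 1/u = 0.8089
Per-period rate: rΔt = 0.04·0.5 = 0.02, so R = e^0.02 = 1.0202
Risk-neutral probability p = (e^0.02 − 0.8089)/(1.2363 − 0.8089) = 0.2113/0.4275 = 0.4944
Terminal stock prices: S_uu = 45.85, S_ud = 30, S_dd = 19.63
Terminal payoffs (K − S): max(-20.85, 0) = 0, max(-5, 0) = 0, max(5.372, 0) = 5.372
Node u (S = 37.09): V_u = e^(−0.02)·[0.4944·0.0000 + 0.5056·0.0000] = 0.0000
Node d (S = 24.27): V_d = e^(−0.02)·[0.4944·0.0000 + 0.5056·5.3725] = 2.6624
Node 0 (S = 30): V_0 = e^(−0.02)·[0.4944·0.0000 + 0.5056·2.6624] = 1.3194

£1.32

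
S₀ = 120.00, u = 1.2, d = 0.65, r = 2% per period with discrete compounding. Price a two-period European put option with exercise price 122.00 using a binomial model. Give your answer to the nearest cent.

19.36

Risk-neutral probability p = (1 + 0.02 − 0.65)/(1.2 − 0.65) = 0.3700/0.5500 = 0.6727
Terminal stock prices: S_uu = 172.8, S_ud = 93.6, S_dd = 50.7
Terminal payoffs (K − S): max(-50.8, 0) = 0, max(28.4, 0) = 28.4, max(71.3, 0) = 71.3
Node u (S = 144): V_u = 1/1.02·[0.6727·0.0000 + 0.3273·28.4000] = 9.1123
Node d (S = 78): V_d = 1/1.02·[0.6727·28.4000 + 0.3273·71.3000] = 41.6078
Node 0 (S = 120): V_0 = 1/1.02·[0.6727·9.1123 + 0.3273·41.6078] = 19.3600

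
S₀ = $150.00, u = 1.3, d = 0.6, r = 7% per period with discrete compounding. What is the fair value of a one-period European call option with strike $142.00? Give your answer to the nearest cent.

$33.26

Risk-neutral probability p = (1 + 0.07 − 0.6)/(1.3 − 0.6) = 0.4700/0.7000 = 0.6714
Terminal stock prices: S_u = 195, S_d = 90
Terminal payoffs (S − K): max(53, 0) = 53, max(-52, 0) = 0
Node 0 (S = 150): V_0 = 1/1.07·[0.6714·53.0000 + 0.3286·0.0000] = 33.2577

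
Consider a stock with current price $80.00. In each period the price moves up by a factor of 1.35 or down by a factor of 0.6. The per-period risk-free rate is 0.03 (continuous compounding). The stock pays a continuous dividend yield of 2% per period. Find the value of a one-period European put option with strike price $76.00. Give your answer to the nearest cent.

Per-period risk-free factor R = e^0.03 = 1.0305; dividend-adjusted growth = e^(0.03−0.02) = 1.0101.
Risk-neutral probability p = (1.0101 − 0.6)/(1.35 − 0.6) = 0.4101/0.7500 = 0.5467
Terminal stock prices: S_u = 108, S_d = 48
Terminal payoffs (K − S): max(-32, 0) = 0, max(28, 0) = 28
Node 0 (S = 80): V_0 = e^(−0.03)·[0.5467·0.0000 + 0.4533·28.0000] = 12.3164

$12.32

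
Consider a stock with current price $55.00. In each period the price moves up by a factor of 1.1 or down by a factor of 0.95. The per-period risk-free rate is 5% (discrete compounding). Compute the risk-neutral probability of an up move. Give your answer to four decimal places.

p = 0.6667

Risk-neutral probability p = (1 + 0.05 − 0.95)/(1.1 − 0.95) = 0.1000/0.1500 = 0.6667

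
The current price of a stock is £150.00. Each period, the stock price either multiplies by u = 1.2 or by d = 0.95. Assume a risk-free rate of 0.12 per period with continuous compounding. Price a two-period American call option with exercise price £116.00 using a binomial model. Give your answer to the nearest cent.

Risk-neutral probability p = (e^0.12 − 0.95)/(1.2 − 0.95) = 0.1775/0.2500 = 0.7100
Terminal stock prices: S_uu = 216, S_ud = 171, S_dd = 135.4
Terminal payoffs (S − K): max(100, 0) = 100, max(55, 0) = 55, max(19.38, 0) = 19.38
Node u (S = 180): continuation = e^(−0.12)·[0.7100·100.0000 + 0.2900·55.0000] = 77.1172; exercise value = 64.0000 ≤ continuation, so V_u = 77.1172
Node d (S = 142.5): continuation = e^(−0.12)·[0.7100·55.0000 + 0.2900·19.3750] = 39.6172; exercise value = 26.5000 ≤ continuation, so V_d = 39.6172
Node 0 (S = 150): continuation = e^(−0.12)·[0.7100·77.1172 + 0.2900·39.6172] = 58.7512; exercise value = 34.0000 ≤ continuation, so V_0 = 58.7512

£58.75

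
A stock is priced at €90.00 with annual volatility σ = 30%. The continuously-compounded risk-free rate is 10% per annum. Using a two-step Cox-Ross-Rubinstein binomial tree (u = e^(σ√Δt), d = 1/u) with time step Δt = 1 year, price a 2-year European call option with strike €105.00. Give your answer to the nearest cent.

CRR parameters: u = e^(σ√Δt) = e^(0.3·√1) = 1.3499, d = 1/u = 0.7408
Per-period rate: rΔt = 0.1·1 = 0.1, so R = e^0.1 = 1.1052
Risk-neutral probability p = (e^0.1 − 0.7408)/(1.3499 − 0.7408) = 0.3644/0.6090 = 0.5982
Terminal stock prices: S_uu = 164, S_ud = 90, S_dd = 49.39
Terminal payoffs (S − K): max(58.99, 0) = 58.99, max(-15, 0) = 0, max(-55.61, 0) = 0
Node u (S = 121.5): V_u = e^(−0.1)·[0.5982·58.9907 + 0.4018·0.0000] = 31.9323
Node d (S = 66.67): V_d = e^(−0.1)·[0.5982·0.0000 + 0.4018·0.0000] = 0.0000
Node 0 (S = 90): V_0 = e^(−0.1)·[0.5982·31.9323 + 0.4018·0.0000] = 17.2853

€17.29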